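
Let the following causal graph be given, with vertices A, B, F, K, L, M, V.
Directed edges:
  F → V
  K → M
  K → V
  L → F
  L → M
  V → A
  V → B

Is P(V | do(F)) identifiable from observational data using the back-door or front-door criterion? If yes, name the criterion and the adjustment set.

P(V|do(F)): backdoor, adjust for ∅.

desc(F)\{F}={A,B,V}; candidates ⊆ {K,L,M}.
∅: F⊥V given ∅ in G with F→· removed — back-door holds.
P(V|do(F)) = P(V|F) — no adjustment needed.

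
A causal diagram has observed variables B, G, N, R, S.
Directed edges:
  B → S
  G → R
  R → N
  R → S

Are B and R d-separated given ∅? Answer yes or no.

Yes — B ⊥ R | ∅.

Bayes-Ball from B | ∅ reaches {S}.
R ∉ reach(B|∅) ⇒ B ⊥ R | ∅.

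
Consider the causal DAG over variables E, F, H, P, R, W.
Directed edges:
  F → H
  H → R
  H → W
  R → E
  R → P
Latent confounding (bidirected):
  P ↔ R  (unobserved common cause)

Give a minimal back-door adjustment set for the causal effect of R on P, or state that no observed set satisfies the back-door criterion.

R→P: no observed back-door set.

desc(R)\{R}={E,P}; candidates ⊆ {F,H,W}.
R↔P: latent back-door arc(s) into R.
size 0: {}; under {} R still reaches {F,H,P,W} ∋ P.
size 1: {F}, {H}, {W}; under {F} R still reaches {H,P,W} ∋ P.
size 2: {F,H}, {F,W}, {H,W}; under {F,H} R still reaches {P} ∋ P.
R↔P cannot be blocked by any observed set — no back-door set.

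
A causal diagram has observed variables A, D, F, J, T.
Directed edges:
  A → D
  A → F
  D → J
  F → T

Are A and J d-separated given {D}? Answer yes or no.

Yes — A ⊥ J | {D}.

Bayes-Ball from A | {D} reaches {F,T}.
J ∉ reach(A|{D}) ⇒ A ⊥ J | {D}.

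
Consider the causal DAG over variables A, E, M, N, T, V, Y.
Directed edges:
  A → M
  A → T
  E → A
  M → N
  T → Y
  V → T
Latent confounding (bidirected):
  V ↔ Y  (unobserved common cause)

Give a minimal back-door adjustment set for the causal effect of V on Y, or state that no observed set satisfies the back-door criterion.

desc(V)\{V}={T,Y}; candidates ⊆ {A,E,M,N}.
V↔Y: latent back-door arc(s) into V.
size 0: {}; under {} V still reaches {Y} ∋ Y.
size 1: {A}, {E}, {M} …(+1); under {A} V still reaches {Y} ∋ Y.
size 2: {A,E}, {A,M}, {A,N} …(+3); under {A,E} V still reaches {Y} ∋ Y.
V↔Y cannot be blocked by any observed set — no back-door set.

V→Y: no observed back-door set.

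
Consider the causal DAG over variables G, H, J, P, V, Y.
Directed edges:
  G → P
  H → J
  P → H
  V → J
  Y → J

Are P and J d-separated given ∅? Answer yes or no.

Bayes-Ball from P | ∅ reaches {G,H,J}.
J ∈ reach(P|∅) ⇒ P ⊥̸ J | ∅.

No — P and J are d-connected given ∅.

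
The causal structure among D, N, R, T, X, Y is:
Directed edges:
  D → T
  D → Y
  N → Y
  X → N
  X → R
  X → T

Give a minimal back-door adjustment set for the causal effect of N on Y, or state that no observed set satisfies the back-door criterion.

desc(N)\{N}={Y}; candidates ⊆ {D,R,T,X}.
∅: N⊥Y given ∅ in G with N→· removed — back-door holds.

N→Y: minimal back-door set ∅.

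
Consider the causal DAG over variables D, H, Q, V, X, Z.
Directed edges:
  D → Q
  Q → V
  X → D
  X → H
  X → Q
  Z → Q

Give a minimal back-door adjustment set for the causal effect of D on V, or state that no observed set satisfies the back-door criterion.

desc(D)\{D}={Q,V}; candidates ⊆ {H,X,Z}.
size 0: {}; under {} D still reaches {H,Q,V,X} ∋ V.
{X}: D⊥V given {X} in G with D→· removed — back-door holds.

D→V: minimal back-door set {X}.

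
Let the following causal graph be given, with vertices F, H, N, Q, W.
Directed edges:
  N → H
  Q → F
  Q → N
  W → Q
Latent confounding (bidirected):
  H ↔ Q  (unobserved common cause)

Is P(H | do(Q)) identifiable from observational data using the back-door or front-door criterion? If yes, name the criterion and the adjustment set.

desc(Q)\{Q}={F,H,N}; candidates ⊆ {W}.
Q↔H: latent back-door arc(s) into Q.
size 0: {}; under {} Q still reaches {H,W} ∋ H.
size 1: {W}; under {W} Q still reaches {H} ∋ H.
Q↔H cannot be blocked by any observed set — no back-door set.
{N}: (i) intercepts every directed Q→H path; (ii) no back-door Q→{N}; (iii) {Q} blocks every back-door {N}→H. Front-door holds.
P(H|do(Q)) = Σ_{N} P(N|Q) Σ_{Q'} P(H|N,Q')P(Q').

P(H|do(Q)): frontdoor, adjust for {N}.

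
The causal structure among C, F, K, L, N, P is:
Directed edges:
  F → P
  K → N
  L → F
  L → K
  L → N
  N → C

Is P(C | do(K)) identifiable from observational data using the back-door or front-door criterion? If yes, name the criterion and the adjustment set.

desc(K)\{K}={C,N}; candidates ⊆ {F,L,P}.
size 0: {}; under {} K still reaches {C,F,L,N,P} ∋ C.
{L}: K⊥C given {L} in G with K→· removed — back-door holds.
P(C|do(K)) = Σ_{L} P(C|K,L)·P(L).

P(C|do(K)): backdoor, adjust for {L}.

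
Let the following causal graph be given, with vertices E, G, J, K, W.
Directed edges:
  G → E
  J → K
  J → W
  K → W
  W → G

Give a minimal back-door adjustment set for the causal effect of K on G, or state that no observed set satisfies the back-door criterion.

desc(K)\{K}={E,G,W}; candidates ⊆ {J}.
size 0: {}; under {} K still reaches {E,G,J,W} ∋ G.
{J}: K⊥G given {J} in G with K→· removed — back-door holds.

K→G: minimal back-door set {J}.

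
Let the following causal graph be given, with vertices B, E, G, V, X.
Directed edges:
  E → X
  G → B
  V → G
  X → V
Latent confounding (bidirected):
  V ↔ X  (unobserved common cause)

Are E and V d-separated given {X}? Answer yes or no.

Bayes-Ball from E | {X} reaches {B,G,V}.
V ∈ reach(E|{X}) ⇒ E ⊥̸ V | {X}.

No — E and V are d-connected given {X}.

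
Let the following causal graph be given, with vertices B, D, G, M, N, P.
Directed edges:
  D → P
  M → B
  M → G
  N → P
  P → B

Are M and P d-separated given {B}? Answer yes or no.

No — M and P are d-connected given {B}.

Bayes-Ball from M | {B} reaches {D,G,N,P}.
P ∈ reach(M|{B}) ⇒ M ⊥̸ P | {B}.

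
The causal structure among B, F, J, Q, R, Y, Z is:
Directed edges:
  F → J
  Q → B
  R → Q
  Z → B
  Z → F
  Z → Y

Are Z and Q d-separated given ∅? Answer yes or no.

Yes — Z ⊥ Q | ∅.

Bayes-Ball from Z | ∅ reaches {B,F,J,Y}.
Q ∉ reach(Z|∅) ⇒ Z ⊥ Q | ∅.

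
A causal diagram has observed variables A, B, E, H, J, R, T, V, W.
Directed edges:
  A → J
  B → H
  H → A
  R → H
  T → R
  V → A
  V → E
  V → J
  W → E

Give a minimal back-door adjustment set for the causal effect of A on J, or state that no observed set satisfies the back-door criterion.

A→J: minimal back-door set {V}.

desc(A)\{A}={J}; candidates ⊆ {B,E,H,R,T,V,W}.
size 0: {}; under {} A still reaches {B,E,H,J,R,T,V} ∋ J.
{V}: A⊥J given {V} in G with A→· removed — back-door holds.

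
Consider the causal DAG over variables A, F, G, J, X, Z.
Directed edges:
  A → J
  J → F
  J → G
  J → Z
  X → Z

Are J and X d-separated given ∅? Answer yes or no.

Yes — J ⊥ X | ∅.

Bayes-Ball from J | ∅ reaches {A,F,G,Z}.
X ∉ reach(J|∅) ⇒ J ⊥ X | ∅.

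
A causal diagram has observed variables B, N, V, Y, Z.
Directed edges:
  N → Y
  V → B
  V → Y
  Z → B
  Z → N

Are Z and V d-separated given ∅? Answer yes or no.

Yes — Z ⊥ V | ∅.

Bayes-Ball from Z | ∅ reaches {B,N,Y}.
V ∉ reach(Z|∅) ⇒ Z ⊥ V | ∅.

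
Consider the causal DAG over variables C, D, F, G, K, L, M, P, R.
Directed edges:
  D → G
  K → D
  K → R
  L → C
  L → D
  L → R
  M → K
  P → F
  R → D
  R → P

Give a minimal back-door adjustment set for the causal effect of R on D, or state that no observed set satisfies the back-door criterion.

R→D: minimal back-door set {K, L}.

desc(R)\{R}={D,F,G,P}; candidates ⊆ {C,K,L,M}.
size 0: {}; under {} R still reaches {C,D,G,K,L,M} ∋ D.
size 1: {C}, {K}, {L} …(+1); under {C} R still reaches {D,G,K,L,M} ∋ D.
{K,L}: R⊥D given {K,L} in G with R→· removed — back-door holds.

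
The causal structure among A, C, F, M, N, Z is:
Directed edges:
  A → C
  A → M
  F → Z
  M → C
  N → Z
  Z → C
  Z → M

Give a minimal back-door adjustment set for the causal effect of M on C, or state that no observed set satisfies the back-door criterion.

desc(M)\{M}={C}; candidates ⊆ {A,F,N,Z}.
size 0: {}; under {} M still reaches {A,C,F,N,Z} ∋ C.
size 1: {A}, {F}, {N} …(+1); under {A} M still reaches {C,F,N,Z} ∋ C.
{A,Z}: M⊥C given {A,Z} in G with M→· removed — back-door holds.

M→C: minimal back-door set {A, Z}.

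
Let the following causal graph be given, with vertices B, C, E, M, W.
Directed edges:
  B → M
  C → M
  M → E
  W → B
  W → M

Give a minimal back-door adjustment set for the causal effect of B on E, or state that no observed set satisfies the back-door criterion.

desc(B)\{B}={E,M}; candidates ⊆ {C,W}.
size 0: {}; under {} B still reaches {E,M,W} ∋ E.
{W}: B⊥E given {W} in G with B→· removed — back-door holds.

B→E: minimal back-door set {W}.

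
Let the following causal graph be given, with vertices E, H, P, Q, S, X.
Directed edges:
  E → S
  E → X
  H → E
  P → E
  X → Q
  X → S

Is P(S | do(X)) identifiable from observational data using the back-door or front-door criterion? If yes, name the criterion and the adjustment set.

desc(X)\{X}={Q,S}; candidates ⊆ {E,H,P}.
size 0: {}; under {} X still reaches {E,H,P,S} ∋ S.
{E}: X⊥S given {E} in G with X→· removed — back-door holds.
P(S|do(X)) = Σ_{E} P(S|X,E)·P(E).

P(S|do(X)): backdoor, adjust for {E}.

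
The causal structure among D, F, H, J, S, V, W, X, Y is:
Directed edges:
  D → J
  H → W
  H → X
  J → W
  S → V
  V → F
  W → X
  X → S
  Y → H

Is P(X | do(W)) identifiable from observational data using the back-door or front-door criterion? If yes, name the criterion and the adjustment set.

desc(W)\{W}={F,S,V,X}; candidates ⊆ {D,H,J,Y}.
size 0: {}; under {} W still reaches {D,F,H,J,S,V,X,Y} ∋ X.
{H}: W⊥X given {H} in G with W→· removed — back-door holds.
P(X|do(W)) = Σ_{H} P(X|W,H)·P(H).

P(X|do(W)): backdoor, adjust for {H}.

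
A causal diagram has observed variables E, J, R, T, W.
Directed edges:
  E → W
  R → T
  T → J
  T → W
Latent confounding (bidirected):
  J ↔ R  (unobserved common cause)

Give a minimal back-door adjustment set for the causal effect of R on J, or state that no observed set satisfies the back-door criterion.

R→J: no observed back-door set.

desc(R)\{R}={J,T,W}; candidates ⊆ {E}.
R↔J: latent back-door arc(s) into R.
size 0: {}; under {} R still reaches {J} ∋ J.
size 1: {E}; under {E} R still reaches {J} ∋ J.
R↔J cannot be blocked by any observed set — no back-door set.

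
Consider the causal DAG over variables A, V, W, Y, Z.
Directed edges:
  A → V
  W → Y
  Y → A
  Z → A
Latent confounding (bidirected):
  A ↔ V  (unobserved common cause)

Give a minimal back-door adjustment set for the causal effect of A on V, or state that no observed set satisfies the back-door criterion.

desc(A)\{A}={V}; candidates ⊆ {W,Y,Z}.
A↔V: latent back-door arc(s) into A.
size 0: {}; under {} A still reaches {V,W,Y,Z} ∋ V.
size 1: {W}, {Y}, {Z}; under {W} A still reaches {V,Y,Z} ∋ V.
size 2: {W,Y}, {W,Z}, {Y,Z}; under {W,Y} A still reaches {V,Z} ∋ V.
A↔V cannot be blocked by any observed set — no back-door set.

A→V: no observed back-door set.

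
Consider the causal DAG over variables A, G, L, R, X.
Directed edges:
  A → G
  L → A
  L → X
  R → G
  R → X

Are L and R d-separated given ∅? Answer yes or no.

Bayes-Ball from L | ∅ reaches {A,G,X}.
R ∉ reach(L|∅) ⇒ L ⊥ R | ∅.

Yes — L ⊥ R | ∅.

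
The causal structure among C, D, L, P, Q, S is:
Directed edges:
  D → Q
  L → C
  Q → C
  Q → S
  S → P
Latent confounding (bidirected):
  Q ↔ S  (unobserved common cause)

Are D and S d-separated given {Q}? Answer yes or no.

No — D and S are d-connected given {Q}.

Bayes-Ball from D | {Q} reaches {P,S}.
S ∈ reach(D|{Q}) ⇒ D ⊥̸ S | {Q}.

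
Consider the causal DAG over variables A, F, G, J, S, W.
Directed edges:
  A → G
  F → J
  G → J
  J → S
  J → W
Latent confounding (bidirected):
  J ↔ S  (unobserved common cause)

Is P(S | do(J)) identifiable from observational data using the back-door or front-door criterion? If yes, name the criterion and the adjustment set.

P(S|do(J)): not identifiable (no BD/FD set).

desc(J)\{J}={S,W}; candidates ⊆ {A,F,G}.
J↔S: latent back-door arc(s) into J.
size 0: {}; under {} J still reaches {A,F,G,S} ∋ S.
size 1: {A}, {F}, {G}; under {A} J still reaches {F,G,S} ∋ S.
size 2: {A,F}, {A,G}, {F,G}; under {A,F} J still reaches {G,S} ∋ S.
J↔S cannot be blocked by any observed set — no back-door set.
No mediator lies on a directed J→…→S path.
Neither criterion identifies P(S|do(J)) in this graph.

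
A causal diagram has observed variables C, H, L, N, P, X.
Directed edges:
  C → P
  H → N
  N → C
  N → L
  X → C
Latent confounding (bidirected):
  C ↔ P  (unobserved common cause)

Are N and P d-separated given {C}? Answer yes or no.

Bayes-Ball from N | {C} reaches {H,L,P,X}.
P ∈ reach(N|{C}) ⇒ N ⊥̸ P | {C}.

No — N and P are d-connected given {C}.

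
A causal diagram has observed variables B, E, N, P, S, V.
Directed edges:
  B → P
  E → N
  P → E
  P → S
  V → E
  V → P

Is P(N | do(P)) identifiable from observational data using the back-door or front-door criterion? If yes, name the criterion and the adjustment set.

desc(P)\{P}={E,N,S}; candidates ⊆ {B,V}.
size 0: {}; under {} P still reaches {B,E,N,V} ∋ N.
{V}: P⊥N given {V} in G with P→· removed — back-door holds.
P(N|do(P)) = Σ_{V} P(N|P,V)·P(V).

P(N|do(P)): backdoor, adjust for {V}.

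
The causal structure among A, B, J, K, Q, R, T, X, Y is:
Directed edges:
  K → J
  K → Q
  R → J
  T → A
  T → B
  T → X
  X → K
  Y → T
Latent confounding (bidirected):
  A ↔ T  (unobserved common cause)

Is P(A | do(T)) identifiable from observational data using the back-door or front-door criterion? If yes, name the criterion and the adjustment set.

desc(T)\{T}={A,B,J,K,Q,X}; candidates ⊆ {R,Y}.
T↔A: latent back-door arc(s) into T.
size 0: {}; under {} T still reaches {A,Y} ∋ A.
size 1: {R}, {Y}; under {R} T still reaches {A,Y} ∋ A.
size 2: {R,Y}; under {R,Y} T still reaches {A} ∋ A.
T↔A cannot be blocked by any observed set — no back-door set.
No mediator lies on a directed T→…→A path.
Neither criterion identifies P(A|do(T)) in this graph.

P(A|do(T)): not identifiable (no BD/FD set).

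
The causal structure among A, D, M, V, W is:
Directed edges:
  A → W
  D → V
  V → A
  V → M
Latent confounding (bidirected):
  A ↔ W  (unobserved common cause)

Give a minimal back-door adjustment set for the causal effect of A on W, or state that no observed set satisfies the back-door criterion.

desc(A)\{A}={W}; candidates ⊆ {D,M,V}.
A↔W: latent back-door arc(s) into A.
size 0: {}; under {} A still reaches {D,M,V,W} ∋ W.
size 1: {D}, {M}, {V}; under {D} A still reaches {M,V,W} ∋ W.
size 2: {D,M}, {D,V}, {M,V}; under {D,M} A still reaches {V,W} ∋ W.
A↔W cannot be blocked by any observed set — no back-door set.

A→W: no observed back-door set.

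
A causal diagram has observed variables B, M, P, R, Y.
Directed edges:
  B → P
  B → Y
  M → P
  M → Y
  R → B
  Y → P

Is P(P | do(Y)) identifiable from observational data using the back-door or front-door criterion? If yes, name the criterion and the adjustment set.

desc(Y)\{Y}={P}; candidates ⊆ {B,M,R}.
size 0: {}; under {} Y still reaches {B,M,P,R} ∋ P.
size 1: {B}, {M}, {R}; under {B} Y still reaches {M,P} ∋ P.
{B,M}: Y⊥P given {B,M} in G with Y→· removed — back-door holds.
P(P|do(Y)) = Σ_{B,M} P(P|Y,B,M)·P(B,M).

P(P|do(Y)): backdoor, adjust for {B, M}.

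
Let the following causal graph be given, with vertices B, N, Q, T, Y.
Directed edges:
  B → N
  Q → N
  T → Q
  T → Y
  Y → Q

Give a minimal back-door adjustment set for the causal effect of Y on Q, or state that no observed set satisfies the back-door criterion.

desc(Y)\{Y}={N,Q}; candidates ⊆ {B,T}.
size 0: {}; under {} Y still reaches {N,Q,T} ∋ Q.
{T}: Y⊥Q given {T} in G with Y→· removed — back-door holds.

Y→Q: minimal back-door set {T}.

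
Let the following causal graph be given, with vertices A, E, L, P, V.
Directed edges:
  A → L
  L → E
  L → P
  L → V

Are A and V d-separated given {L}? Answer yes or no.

Bayes-Ball from A | {L} reaches ∅.
V ∉ reach(A|{L}) ⇒ A ⊥ V | {L}.

Yes — A ⊥ V | {L}.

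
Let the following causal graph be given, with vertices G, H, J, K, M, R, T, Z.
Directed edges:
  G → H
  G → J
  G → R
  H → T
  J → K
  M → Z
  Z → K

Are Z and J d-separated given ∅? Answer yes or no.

Bayes-Ball from Z | ∅ reaches {K,M}.
J ∉ reach(Z|∅) ⇒ Z ⊥ J | ∅.

Yes — Z ⊥ J | ∅.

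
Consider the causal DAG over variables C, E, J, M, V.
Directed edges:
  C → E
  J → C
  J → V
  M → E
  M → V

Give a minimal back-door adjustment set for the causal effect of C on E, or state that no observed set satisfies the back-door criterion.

C→E: minimal back-door set ∅.

desc(C)\{C}={E}; candidates ⊆ {J,M,V}.
∅: C⊥E given ∅ in G with C→· removed — back-door holds.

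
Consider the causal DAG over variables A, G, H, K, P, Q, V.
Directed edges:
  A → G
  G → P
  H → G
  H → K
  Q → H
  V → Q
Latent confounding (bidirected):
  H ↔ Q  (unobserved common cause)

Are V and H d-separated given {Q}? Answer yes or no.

Bayes-Ball from V | {Q} reaches {G,H,K,P}.
H ∈ reach(V|{Q}) ⇒ V ⊥̸ H | {Q}.

No — V and H are d-connected given {Q}.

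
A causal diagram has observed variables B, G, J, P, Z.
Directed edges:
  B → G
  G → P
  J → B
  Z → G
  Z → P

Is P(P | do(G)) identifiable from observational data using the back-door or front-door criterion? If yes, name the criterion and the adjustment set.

P(P|do(G)): backdoor, adjust for {Z}.

desc(G)\{G}={P}; candidates ⊆ {B,J,Z}.
size 0: {}; under {} G still reaches {B,J,P,Z} ∋ P.
{Z}: G⊥P given {Z} in G with G→· removed — back-door holds.
P(P|do(G)) = Σ_{Z} P(P|G,Z)·P(Z).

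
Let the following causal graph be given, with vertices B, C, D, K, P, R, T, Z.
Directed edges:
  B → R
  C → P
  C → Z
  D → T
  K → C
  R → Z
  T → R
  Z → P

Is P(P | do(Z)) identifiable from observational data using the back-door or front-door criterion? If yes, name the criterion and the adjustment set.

desc(Z)\{Z}={P}; candidates ⊆ {B,C,D,K,R,T}.
size 0: {}; under {} Z still reaches {B,C,D,K,P,R,T} ∋ P.
{C}: Z⊥P given {C} in G with Z→· removed — back-door holds.
P(P|do(Z)) = Σ_{C} P(P|Z,C)·P(C).

P(P|do(Z)): backdoor, adjust for {C}.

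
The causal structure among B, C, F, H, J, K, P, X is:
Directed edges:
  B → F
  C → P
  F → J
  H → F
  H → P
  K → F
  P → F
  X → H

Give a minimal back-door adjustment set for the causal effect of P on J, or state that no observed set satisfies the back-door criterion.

P→J: minimal back-door set {H}.

desc(P)\{P}={F,J}; candidates ⊆ {B,C,H,K,X}.
size 0: {}; under {} P still reaches {C,F,H,J,X} ∋ J.
{H}: P⊥J given {H} in G with P→· removed — back-door holds.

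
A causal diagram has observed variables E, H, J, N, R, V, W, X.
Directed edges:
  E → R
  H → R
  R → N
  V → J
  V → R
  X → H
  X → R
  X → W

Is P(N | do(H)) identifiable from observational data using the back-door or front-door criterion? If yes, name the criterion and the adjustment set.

P(N|do(H)): backdoor, adjust for {X}.

desc(H)\{H}={N,R}; candidates ⊆ {E,J,V,W,X}.
size 0: {}; under {} H still reaches {N,R,W,X} ∋ N.
{X}: H⊥N given {X} in G with H→· removed — back-door holds.
P(N|do(H)) = Σ_{X} P(N|H,X)·P(X).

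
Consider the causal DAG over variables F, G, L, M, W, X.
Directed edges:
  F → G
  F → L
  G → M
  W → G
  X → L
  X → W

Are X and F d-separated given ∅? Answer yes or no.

Yes — X ⊥ F | ∅.

Bayes-Ball from X | ∅ reaches {G,L,M,W}.
F ∉ reach(X|∅) ⇒ X ⊥ F | ∅.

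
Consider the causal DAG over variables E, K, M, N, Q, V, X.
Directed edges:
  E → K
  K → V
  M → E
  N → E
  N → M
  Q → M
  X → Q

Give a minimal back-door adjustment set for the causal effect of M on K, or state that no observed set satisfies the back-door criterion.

desc(M)\{M}={E,K,V}; candidates ⊆ {N,Q,X}.
size 0: {}; under {} M still reaches {E,K,N,Q,V,X} ∋ K.
{N}: M⊥K given {N} in G with M→· removed — back-door holds.

M→K: minimal back-door set {N}.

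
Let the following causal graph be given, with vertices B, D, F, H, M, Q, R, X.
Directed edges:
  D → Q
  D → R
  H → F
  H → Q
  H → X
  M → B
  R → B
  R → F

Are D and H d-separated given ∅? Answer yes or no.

Yes — D ⊥ H | ∅.

Bayes-Ball from D | ∅ reaches {B,F,Q,R}.
H ∉ reach(D|∅) ⇒ D ⊥ H | ∅.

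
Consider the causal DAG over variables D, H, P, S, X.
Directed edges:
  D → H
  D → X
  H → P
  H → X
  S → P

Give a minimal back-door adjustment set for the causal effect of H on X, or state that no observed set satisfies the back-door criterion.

desc(H)\{H}={P,X}; candidates ⊆ {D,S}.
size 0: {}; under {} H still reaches {D,X} ∋ X.
{D}: H⊥X given {D} in G with H→· removed — back-door holds.

H→X: minimal back-door set {D}.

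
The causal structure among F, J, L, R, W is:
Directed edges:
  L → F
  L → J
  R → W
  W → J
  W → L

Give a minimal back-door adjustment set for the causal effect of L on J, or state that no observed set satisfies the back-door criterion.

desc(L)\{L}={F,J}; candidates ⊆ {R,W}.
size 0: {}; under {} L still reaches {J,R,W} ∋ J.
{W}: L⊥J given {W} in G with L→· removed — back-door holds.

L→J: minimal back-door set {W}.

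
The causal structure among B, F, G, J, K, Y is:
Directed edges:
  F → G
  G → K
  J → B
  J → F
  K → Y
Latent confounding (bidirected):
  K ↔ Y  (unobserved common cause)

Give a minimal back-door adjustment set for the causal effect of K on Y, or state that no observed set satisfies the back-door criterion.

K→Y: no observed back-door set.

desc(K)\{K}={Y}; candidates ⊆ {B,F,G,J}.
K↔Y: latent back-door arc(s) into K.
size 0: {}; under {} K still reaches {B,F,G,J,Y} ∋ Y.
size 1: {B}, {F}, {G} …(+1); under {B} K still reaches {F,G,J,Y} ∋ Y.
size 2: {B,F}, {B,G}, {B,J} …(+3); under {B,F} K still reaches {G,Y} ∋ Y.
K↔Y cannot be blocked by any observed set — no back-door set.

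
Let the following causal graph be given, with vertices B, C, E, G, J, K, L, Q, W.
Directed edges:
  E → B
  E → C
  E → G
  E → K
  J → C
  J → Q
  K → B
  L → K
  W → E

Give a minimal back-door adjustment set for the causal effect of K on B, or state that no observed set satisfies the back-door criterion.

K→B: minimal back-door set {E}.

desc(K)\{K}={B}; candidates ⊆ {C,E,G,J,L,Q,W}.
size 0: {}; under {} K still reaches {B,C,E,G,L,W} ∋ B.
{E}: K⊥B given {E} in G with K→· removed — back-door holds.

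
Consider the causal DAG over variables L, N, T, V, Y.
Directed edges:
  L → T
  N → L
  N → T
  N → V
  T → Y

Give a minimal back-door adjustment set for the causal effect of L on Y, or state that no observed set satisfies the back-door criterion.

L→Y: minimal back-door set {N}.

desc(L)\{L}={T,Y}; candidates ⊆ {N,V}.
size 0: {}; under {} L still reaches {N,T,V,Y} ∋ Y.
{N}: L⊥Y given {N} in G with L→· removed — back-door holds.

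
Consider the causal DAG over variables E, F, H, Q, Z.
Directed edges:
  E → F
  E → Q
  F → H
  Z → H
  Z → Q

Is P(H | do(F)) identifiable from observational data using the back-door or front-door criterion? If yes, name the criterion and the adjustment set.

P(H|do(F)): backdoor, adjust for ∅.

desc(F)\{F}={H}; candidates ⊆ {E,Q,Z}.
∅: F⊥H given ∅ in G with F→· removed — back-door holds.
P(H|do(F)) = P(H|F) — no adjustment needed.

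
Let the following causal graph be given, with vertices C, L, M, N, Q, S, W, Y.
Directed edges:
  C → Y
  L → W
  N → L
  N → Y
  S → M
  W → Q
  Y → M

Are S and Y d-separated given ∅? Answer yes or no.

Yes — S ⊥ Y | ∅.

Bayes-Ball from S | ∅ reaches {M}.
Y ∉ reach(S|∅) ⇒ S ⊥ Y | ∅.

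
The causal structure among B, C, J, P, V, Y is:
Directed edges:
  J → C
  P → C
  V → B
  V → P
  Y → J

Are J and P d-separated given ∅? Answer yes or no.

Bayes-Ball from J | ∅ reaches {C,Y}.
P ∉ reach(J|∅) ⇒ J ⊥ P | ∅.

Yes — J ⊥ P | ∅.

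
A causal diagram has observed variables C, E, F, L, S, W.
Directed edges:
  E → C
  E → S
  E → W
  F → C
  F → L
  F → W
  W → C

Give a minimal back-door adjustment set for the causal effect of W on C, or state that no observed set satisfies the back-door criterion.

W→C: minimal back-door set {E, F}.

desc(W)\{W}={C}; candidates ⊆ {E,F,L,S}.
size 0: {}; under {} W still reaches {C,E,F,L,S} ∋ C.
size 1: {E}, {F}, {L} …(+1); under {E} W still reaches {C,F,L} ∋ C.
{E,F}: W⊥C given {E,F} in G with W→· removed — back-door holds.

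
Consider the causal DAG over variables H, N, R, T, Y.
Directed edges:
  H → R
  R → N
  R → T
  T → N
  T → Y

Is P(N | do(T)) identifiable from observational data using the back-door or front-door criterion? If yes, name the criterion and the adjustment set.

P(N|do(T)): backdoor, adjust for {R}.

desc(T)\{T}={N,Y}; candidates ⊆ {H,R}.
size 0: {}; under {} T still reaches {H,N,R} ∋ N.
{R}: T⊥N given {R} in G with T→· removed — back-door holds.
P(N|do(T)) = Σ_{R} P(N|T,R)·P(R).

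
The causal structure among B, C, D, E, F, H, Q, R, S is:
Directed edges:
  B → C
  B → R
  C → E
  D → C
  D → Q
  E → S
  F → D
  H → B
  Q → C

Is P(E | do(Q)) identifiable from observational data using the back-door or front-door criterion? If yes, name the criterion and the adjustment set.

P(E|do(Q)): backdoor, adjust for {D}.

desc(Q)\{Q}={C,E,S}; candidates ⊆ {B,D,F,H,R}.
size 0: {}; under {} Q still reaches {C,D,E,F,S} ∋ E.
{D}: Q⊥E given {D} in G with Q→· removed — back-door holds.
P(E|do(Q)) = Σ_{D} P(E|Q,D)·P(D).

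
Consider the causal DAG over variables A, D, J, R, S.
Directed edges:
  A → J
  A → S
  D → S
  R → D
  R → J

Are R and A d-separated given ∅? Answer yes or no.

Yes — R ⊥ A | ∅.

Bayes-Ball from R | ∅ reaches {D,J,S}.
A ∉ reach(R|∅) ⇒ R ⊥ A | ∅.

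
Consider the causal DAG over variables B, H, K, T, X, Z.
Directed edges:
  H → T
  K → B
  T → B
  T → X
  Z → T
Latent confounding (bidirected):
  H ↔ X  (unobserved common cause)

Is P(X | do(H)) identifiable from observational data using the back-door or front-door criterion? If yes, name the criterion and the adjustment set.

desc(H)\{H}={B,T,X}; candidates ⊆ {K,Z}.
H↔X: latent back-door arc(s) into H.
size 0: {}; under {} H still reaches {X} ∋ X.
size 1: {K}, {Z}; under {K} H still reaches {X} ∋ X.
size 2: {K,Z}; under {K,Z} H still reaches {X} ∋ X.
H↔X cannot be blocked by any observed set — no back-door set.
{T}: (i) intercepts every directed H→X path; (ii) no back-door H→{T}; (iii) {H} blocks every back-door {T}→X. Front-door holds.
P(X|do(H)) = Σ_{T} P(T|H) Σ_{H'} P(X|T,H')P(H').

P(X|do(H)): frontdoor, adjust for {T}.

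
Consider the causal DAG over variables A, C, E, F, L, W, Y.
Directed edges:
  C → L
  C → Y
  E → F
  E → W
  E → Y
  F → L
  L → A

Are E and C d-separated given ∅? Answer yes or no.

Bayes-Ball from E | ∅ reaches {A,F,L,W,Y}.
C ∉ reach(E|∅) ⇒ E ⊥ C | ∅.

Yes — E ⊥ C | ∅.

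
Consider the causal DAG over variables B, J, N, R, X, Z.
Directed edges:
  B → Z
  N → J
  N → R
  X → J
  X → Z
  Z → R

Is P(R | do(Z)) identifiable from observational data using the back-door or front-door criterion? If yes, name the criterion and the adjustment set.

P(R|do(Z)): backdoor, adjust for ∅.

desc(Z)\{Z}={R}; candidates ⊆ {B,J,N,X}.
∅: Z⊥R given ∅ in G with Z→· removed — back-door holds.
P(R|do(Z)) = P(R|Z) — no adjustment needed.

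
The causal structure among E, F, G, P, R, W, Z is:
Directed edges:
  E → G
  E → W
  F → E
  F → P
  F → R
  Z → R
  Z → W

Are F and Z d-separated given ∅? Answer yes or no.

Yes — F ⊥ Z | ∅.

Bayes-Ball from F | ∅ reaches {E,G,P,R,W}.
Z ∉ reach(F|∅) ⇒ F ⊥ Z | ∅.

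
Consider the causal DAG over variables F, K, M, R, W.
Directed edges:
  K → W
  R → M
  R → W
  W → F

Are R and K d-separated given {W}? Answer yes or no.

No — R and K are d-connected given {W}.

Bayes-Ball from R | {W} reaches {K,M}.
K ∈ reach(R|{W}) ⇒ R ⊥̸ K | {W}.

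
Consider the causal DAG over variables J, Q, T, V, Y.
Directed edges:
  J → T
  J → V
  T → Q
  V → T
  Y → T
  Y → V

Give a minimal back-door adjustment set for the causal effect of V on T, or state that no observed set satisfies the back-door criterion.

desc(V)\{V}={Q,T}; candidates ⊆ {J,Y}.
size 0: {}; under {} V still reaches {J,Q,T,Y} ∋ T.
size 1: {J}, {Y}; under {J} V still reaches {Q,T,Y} ∋ T.
{J,Y}: V⊥T given {J,Y} in G with V→· removed — back-door holds.

V→T: minimal back-door set {J, Y}.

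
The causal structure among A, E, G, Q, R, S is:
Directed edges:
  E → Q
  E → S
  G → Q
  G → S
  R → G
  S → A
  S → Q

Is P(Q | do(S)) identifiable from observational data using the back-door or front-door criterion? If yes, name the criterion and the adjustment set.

P(Q|do(S)): backdoor, adjust for {E, G}.

desc(S)\{S}={A,Q}; candidates ⊆ {E,G,R}.
size 0: {}; under {} S still reaches {E,G,Q,R} ∋ Q.
size 1: {E}, {G}, {R}; under {E} S still reaches {G,Q,R} ∋ Q.
{E,G}: S⊥Q given {E,G} in G with S→· removed — back-door holds.
P(Q|do(S)) = Σ_{E,G} P(Q|S,E,G)·P(E,G).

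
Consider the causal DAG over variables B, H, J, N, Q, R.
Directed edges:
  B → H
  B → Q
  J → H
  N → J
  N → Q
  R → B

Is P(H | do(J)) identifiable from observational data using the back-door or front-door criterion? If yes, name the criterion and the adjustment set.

P(H|do(J)): backdoor, adjust for ∅.

desc(J)\{J}={H}; candidates ⊆ {B,N,Q,R}.
∅: J⊥H given ∅ in G with J→· removed — back-door holds.
P(H|do(J)) = P(H|J) — no adjustment needed.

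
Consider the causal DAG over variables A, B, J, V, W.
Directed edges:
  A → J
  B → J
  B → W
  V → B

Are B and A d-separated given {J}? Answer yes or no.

No — B and A are d-connected given {J}.

Bayes-Ball from B | {J} reaches {A,V,W}.
A ∈ reach(B|{J}) ⇒ B ⊥̸ A | {J}.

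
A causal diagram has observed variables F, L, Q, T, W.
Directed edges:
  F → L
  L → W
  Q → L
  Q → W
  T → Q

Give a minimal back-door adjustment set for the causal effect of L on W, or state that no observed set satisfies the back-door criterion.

L→W: minimal back-door set {Q}.

desc(L)\{L}={W}; candidates ⊆ {F,Q,T}.
size 0: {}; under {} L still reaches {F,Q,T,W} ∋ W.
{Q}: L⊥W given {Q} in G with L→· removed — back-door holds.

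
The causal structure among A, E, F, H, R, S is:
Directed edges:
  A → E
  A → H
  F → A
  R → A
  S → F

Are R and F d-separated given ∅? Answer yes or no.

Bayes-Ball from R | ∅ reaches {A,E,H}.
F ∉ reach(R|∅) ⇒ R ⊥ F | ∅.

Yes — R ⊥ F | ∅.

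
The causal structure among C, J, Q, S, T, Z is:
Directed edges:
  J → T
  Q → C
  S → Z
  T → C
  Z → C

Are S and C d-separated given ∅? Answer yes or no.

No — S and C are d-connected given ∅.

Bayes-Ball from S | ∅ reaches {C,Z}.
C ∈ reach(S|∅) ⇒ S ⊥̸ C | ∅.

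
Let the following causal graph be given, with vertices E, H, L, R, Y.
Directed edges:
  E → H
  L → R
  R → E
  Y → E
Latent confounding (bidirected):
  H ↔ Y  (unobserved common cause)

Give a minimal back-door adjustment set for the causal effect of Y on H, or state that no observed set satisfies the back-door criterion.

Y→H: no observed back-door set.

desc(Y)\{Y}={E,H}; candidates ⊆ {L,R}.
Y↔H: latent back-door arc(s) into Y.
size 0: {}; under {} Y still reaches {H} ∋ H.
size 1: {L}, {R}; under {L} Y still reaches {H} ∋ H.
size 2: {L,R}; under {L,R} Y still reaches {H} ∋ H.
Y↔H cannot be blocked by any observed set — no back-door set.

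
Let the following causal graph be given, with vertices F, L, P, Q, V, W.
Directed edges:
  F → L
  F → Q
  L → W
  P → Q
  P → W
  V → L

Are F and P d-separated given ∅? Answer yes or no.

Bayes-Ball from F | ∅ reaches {L,Q,W}.
P ∉ reach(F|∅) ⇒ F ⊥ P | ∅.

Yes — F ⊥ P | ∅.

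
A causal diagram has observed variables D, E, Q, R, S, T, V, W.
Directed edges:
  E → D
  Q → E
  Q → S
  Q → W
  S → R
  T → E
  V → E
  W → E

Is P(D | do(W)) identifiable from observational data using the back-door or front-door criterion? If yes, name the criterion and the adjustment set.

desc(W)\{W}={D,E}; candidates ⊆ {Q,R,S,T,V}.
size 0: {}; under {} W still reaches {D,E,Q,R,S} ∋ D.
{Q}: W⊥D given {Q} in G with W→· removed — back-door holds.
P(D|do(W)) = Σ_{Q} P(D|W,Q)·P(Q).

P(D|do(W)): backdoor, adjust for {Q}.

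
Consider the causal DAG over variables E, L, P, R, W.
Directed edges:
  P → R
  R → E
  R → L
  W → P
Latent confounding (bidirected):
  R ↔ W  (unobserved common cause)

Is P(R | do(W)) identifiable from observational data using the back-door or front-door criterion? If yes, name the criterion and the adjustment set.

desc(W)\{W}={E,L,P,R}; candidates ⊆ {—}.
W↔R: latent back-door arc(s) into W.
size 0: {}; under {} W still reaches {E,L,R} ∋ R.
W↔R cannot be blocked by any observed set — no back-door set.
{P}: (i) intercepts every directed W→R path; (ii) no back-door W→{P}; (iii) {W} blocks every back-door {P}→R. Front-door holds.
P(R|do(W)) = Σ_{P} P(P|W) Σ_{W'} P(R|P,W')P(W').

P(R|do(W)): frontdoor, adjust for {P}.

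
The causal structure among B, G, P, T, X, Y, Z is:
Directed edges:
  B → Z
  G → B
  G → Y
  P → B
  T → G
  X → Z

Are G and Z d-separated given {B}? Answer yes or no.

Yes — G ⊥ Z | {B}.

Bayes-Ball from G | {B} reaches {P,T,Y}.
Z ∉ reach(G|{B}) ⇒ G ⊥ Z | {B}.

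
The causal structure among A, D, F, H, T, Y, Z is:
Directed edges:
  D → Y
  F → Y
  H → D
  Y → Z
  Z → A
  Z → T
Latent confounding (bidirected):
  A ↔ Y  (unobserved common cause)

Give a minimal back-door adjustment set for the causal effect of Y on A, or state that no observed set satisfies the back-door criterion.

desc(Y)\{Y}={A,T,Z}; candidates ⊆ {D,F,H}.
Y↔A: latent back-door arc(s) into Y.
size 0: {}; under {} Y still reaches {A,D,F,H} ∋ A.
size 1: {D}, {F}, {H}; under {D} Y still reaches {A,F} ∋ A.
size 2: {D,F}, {D,H}, {F,H}; under {D,F} Y still reaches {A} ∋ A.
Y↔A cannot be blocked by any observed set — no back-door set.

Y→A: no observed back-door set.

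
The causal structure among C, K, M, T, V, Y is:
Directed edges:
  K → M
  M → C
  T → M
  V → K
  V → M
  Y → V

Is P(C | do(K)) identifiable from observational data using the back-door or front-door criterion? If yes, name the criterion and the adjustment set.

desc(K)\{K}={C,M}; candidates ⊆ {T,V,Y}.
size 0: {}; under {} K still reaches {C,M,V,Y} ∋ C.
{V}: K⊥C given {V} in G with K→· removed — back-door holds.
P(C|do(K)) = Σ_{V} P(C|K,V)·P(V).

P(C|do(K)): backdoor, adjust for {V}.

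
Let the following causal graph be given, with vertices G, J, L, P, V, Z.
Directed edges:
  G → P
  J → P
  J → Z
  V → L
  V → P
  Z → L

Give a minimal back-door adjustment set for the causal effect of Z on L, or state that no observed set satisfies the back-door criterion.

Z→L: minimal back-door set ∅.

desc(Z)\{Z}={L}; candidates ⊆ {G,J,P,V}.
∅: Z⊥L given ∅ in G with Z→· removed — back-door holds.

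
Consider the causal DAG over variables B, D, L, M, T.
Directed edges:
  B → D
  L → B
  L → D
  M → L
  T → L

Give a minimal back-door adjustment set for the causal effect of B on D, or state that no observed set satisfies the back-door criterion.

desc(B)\{B}={D}; candidates ⊆ {L,M,T}.
size 0: {}; under {} B still reaches {D,L,M,T} ∋ D.
{L}: B⊥D given {L} in G with B→· removed — back-door holds.

B→D: minimal back-door set {L}.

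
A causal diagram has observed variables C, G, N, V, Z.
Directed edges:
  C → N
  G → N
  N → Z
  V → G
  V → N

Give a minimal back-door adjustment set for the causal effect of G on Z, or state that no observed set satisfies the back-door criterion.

G→Z: minimal back-door set {V}.

desc(G)\{G}={N,Z}; candidates ⊆ {C,V}.
size 0: {}; under {} G still reaches {N,V,Z} ∋ Z.
{V}: G⊥Z given {V} in G with G→· removed — back-door holds.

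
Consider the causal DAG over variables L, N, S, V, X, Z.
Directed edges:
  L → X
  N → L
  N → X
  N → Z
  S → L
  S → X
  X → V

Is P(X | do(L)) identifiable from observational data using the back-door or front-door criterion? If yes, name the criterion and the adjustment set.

P(X|do(L)): backdoor, adjust for {N, S}.

desc(L)\{L}={V,X}; candidates ⊆ {N,S,Z}.
size 0: {}; under {} L still reaches {N,S,V,X,Z} ∋ X.
size 1: {N}, {S}, {Z}; under {N} L still reaches {S,V,X} ∋ X.
{N,S}: L⊥X given {N,S} in G with L→· removed — back-door holds.
P(X|do(L)) = Σ_{N,S} P(X|L,N,S)·P(N,S).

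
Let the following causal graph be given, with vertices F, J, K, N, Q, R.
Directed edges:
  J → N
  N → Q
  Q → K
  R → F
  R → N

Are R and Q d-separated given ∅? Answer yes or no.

No — R and Q are d-connected given ∅.

Bayes-Ball from R | ∅ reaches {F,K,N,Q}.
Q ∈ reach(R|∅) ⇒ R ⊥̸ Q | ∅.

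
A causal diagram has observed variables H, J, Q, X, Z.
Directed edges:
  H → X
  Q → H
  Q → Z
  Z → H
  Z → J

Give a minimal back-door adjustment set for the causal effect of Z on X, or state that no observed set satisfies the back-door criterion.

Z→X: minimal back-door set {Q}.

desc(Z)\{Z}={H,J,X}; candidates ⊆ {Q}.
size 0: {}; under {} Z still reaches {H,Q,X} ∋ X.
{Q}: Z⊥X given {Q} in G with Z→· removed — back-door holds.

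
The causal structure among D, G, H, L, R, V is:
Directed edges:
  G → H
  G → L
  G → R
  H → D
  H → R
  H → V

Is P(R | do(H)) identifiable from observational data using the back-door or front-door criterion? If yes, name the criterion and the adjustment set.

desc(H)\{H}={D,R,V}; candidates ⊆ {G,L}.
size 0: {}; under {} H still reaches {G,L,R} ∋ R.
{G}: H⊥R given {G} in G with H→· removed — back-door holds.
P(R|do(H)) = Σ_{G} P(R|H,G)·P(G).

P(R|do(H)): backdoor, adjust for {G}.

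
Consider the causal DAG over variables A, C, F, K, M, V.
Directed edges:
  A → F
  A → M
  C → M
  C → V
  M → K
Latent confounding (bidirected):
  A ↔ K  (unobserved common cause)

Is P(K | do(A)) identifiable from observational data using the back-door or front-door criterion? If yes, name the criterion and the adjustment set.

P(K|do(A)): frontdoor, adjust for {M}.

desc(A)\{A}={F,K,M}; candidates ⊆ {C,V}.
A↔K: latent back-door arc(s) into A.
size 0: {}; under {} A still reaches {K} ∋ K.
size 1: {C}, {V}; under {C} A still reaches {K} ∋ K.
size 2: {C,V}; under {C,V} A still reaches {K} ∋ K.
A↔K cannot be blocked by any observed set — no back-door set.
{M}: (i) intercepts every directed A→K path; (ii) no back-door A→{M}; (iii) {A} blocks every back-door {M}→K. Front-door holds.
P(K|do(A)) = Σ_{M} P(M|A) Σ_{A'} P(K|M,A')P(A').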